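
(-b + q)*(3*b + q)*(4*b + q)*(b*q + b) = -12*b^4*q - 12*b^4 + 5*b^3*q^2 + 5*b^3*q + 6*b^2*q^3 + 6*b^2*q^2 + b*q^4 + b*q^3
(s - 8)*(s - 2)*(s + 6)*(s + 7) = s^4 + 3*s^3 - 72*s^2 - 212*s + 672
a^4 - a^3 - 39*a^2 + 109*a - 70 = (a - 5)*(a - 2)*(a - 1)*(a + 7)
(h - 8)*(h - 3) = h^2 - 11*h + 24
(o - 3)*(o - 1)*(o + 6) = o^3 + 2*o^2 - 21*o + 18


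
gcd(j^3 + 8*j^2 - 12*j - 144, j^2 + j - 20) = j - 4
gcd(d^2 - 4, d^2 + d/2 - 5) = d - 2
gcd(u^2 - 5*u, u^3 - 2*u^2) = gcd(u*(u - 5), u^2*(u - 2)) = u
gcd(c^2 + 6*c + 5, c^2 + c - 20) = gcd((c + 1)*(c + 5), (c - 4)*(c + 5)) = c + 5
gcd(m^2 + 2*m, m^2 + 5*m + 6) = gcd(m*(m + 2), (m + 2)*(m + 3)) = m + 2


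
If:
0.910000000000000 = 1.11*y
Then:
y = 0.82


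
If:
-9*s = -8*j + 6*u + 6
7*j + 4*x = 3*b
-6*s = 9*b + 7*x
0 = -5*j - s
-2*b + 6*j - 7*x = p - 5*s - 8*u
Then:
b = 169*x/27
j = 19*x/9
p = 806*x/9 - 8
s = -95*x/9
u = 1007*x/54 - 1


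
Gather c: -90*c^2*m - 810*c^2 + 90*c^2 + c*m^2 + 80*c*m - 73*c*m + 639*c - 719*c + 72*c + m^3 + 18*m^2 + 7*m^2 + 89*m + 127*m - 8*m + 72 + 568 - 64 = c^2*(-90*m - 720) + c*(m^2 + 7*m - 8) + m^3 + 25*m^2 + 208*m + 576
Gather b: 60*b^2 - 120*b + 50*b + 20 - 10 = 60*b^2 - 70*b + 10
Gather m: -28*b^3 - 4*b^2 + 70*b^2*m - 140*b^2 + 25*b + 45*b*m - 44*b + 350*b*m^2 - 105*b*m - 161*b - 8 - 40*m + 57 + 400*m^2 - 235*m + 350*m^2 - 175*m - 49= -28*b^3 - 144*b^2 - 180*b + m^2*(350*b + 750) + m*(70*b^2 - 60*b - 450)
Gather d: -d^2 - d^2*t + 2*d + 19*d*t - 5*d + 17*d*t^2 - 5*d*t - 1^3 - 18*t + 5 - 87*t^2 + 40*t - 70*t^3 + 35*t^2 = d^2*(-t - 1) + d*(17*t^2 + 14*t - 3) - 70*t^3 - 52*t^2 + 22*t + 4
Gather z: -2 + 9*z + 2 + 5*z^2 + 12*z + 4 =5*z^2 + 21*z + 4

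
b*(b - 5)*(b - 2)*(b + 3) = b^4 - 4*b^3 - 11*b^2 + 30*b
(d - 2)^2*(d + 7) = d^3 + 3*d^2 - 24*d + 28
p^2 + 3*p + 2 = (p + 1)*(p + 2)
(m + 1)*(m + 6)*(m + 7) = m^3 + 14*m^2 + 55*m + 42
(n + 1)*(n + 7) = n^2 + 8*n + 7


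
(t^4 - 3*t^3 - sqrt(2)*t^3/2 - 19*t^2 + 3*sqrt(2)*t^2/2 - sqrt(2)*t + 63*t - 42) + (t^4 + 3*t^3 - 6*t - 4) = 2*t^4 - sqrt(2)*t^3/2 - 19*t^2 + 3*sqrt(2)*t^2/2 - sqrt(2)*t + 57*t - 46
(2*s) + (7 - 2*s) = 7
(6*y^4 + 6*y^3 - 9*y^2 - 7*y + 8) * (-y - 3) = -6*y^5 - 24*y^4 - 9*y^3 + 34*y^2 + 13*y - 24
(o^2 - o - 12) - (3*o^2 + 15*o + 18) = -2*o^2 - 16*o - 30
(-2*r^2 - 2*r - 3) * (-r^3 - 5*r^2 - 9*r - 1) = 2*r^5 + 12*r^4 + 31*r^3 + 35*r^2 + 29*r + 3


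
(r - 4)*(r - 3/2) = r^2 - 11*r/2 + 6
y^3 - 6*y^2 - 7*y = y*(y - 7)*(y + 1)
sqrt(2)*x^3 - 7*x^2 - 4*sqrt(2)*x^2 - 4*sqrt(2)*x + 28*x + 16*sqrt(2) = (x - 4)*(x - 4*sqrt(2))*(sqrt(2)*x + 1)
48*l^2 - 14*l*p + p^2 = (-8*l + p)*(-6*l + p)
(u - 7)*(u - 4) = u^2 - 11*u + 28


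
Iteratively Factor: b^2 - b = (b)*(b - 1)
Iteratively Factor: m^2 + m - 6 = (m + 3)*(m - 2)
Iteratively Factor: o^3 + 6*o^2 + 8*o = (o + 4)*(o^2 + 2*o) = o*(o + 4)*(o + 2)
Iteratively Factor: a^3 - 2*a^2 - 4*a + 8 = (a - 2)*(a^2 - 4) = (a - 2)^2*(a + 2)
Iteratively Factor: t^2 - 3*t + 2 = (t - 1)*(t - 2)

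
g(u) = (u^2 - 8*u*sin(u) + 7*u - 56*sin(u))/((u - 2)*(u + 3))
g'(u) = (-8*u*cos(u) + 2*u - 8*sin(u) - 56*cos(u) + 7)/((u - 2)*(u + 3)) - (u^2 - 8*u*sin(u) + 7*u - 56*sin(u))/((u - 2)*(u + 3)^2) - (u^2 - 8*u*sin(u) + 7*u - 56*sin(u))/((u - 2)^2*(u + 3)) = 2*(-4*u^3*cos(u) + 4*u^2*sin(u) - 32*u^2*cos(u) - 3*u^2 + 56*u*sin(u) - 4*u*cos(u) - 6*u + 52*sin(u) + 168*cos(u) - 21)/(u^4 + 2*u^3 - 11*u^2 - 12*u + 36)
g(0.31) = 2.78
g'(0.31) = 9.84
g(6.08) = 2.72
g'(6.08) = -3.17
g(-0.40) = -2.87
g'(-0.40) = 6.21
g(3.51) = 6.83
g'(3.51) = 4.12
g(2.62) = -3.77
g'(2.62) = 28.27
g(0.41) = 3.80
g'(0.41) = 10.45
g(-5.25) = -1.30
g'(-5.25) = -1.83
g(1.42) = 21.31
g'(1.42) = 35.12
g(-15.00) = 0.38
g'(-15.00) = -0.27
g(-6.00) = -0.34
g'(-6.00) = -0.78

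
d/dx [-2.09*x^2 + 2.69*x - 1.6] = 2.69 - 4.18*x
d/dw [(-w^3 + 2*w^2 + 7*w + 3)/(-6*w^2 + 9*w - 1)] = (6*w^4 - 18*w^3 + 63*w^2 + 32*w - 34)/(36*w^4 - 108*w^3 + 93*w^2 - 18*w + 1)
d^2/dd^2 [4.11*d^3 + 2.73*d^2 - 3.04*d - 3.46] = 24.66*d + 5.46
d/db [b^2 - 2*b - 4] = 2*b - 2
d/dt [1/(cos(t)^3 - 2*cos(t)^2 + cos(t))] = (-sin(t)/cos(t)^2 + 3*tan(t))/(cos(t) - 1)^3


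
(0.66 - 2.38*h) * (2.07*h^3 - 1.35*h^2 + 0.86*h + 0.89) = -4.9266*h^4 + 4.5792*h^3 - 2.9378*h^2 - 1.5506*h + 0.5874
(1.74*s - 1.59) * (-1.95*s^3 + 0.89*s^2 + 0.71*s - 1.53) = -3.393*s^4 + 4.6491*s^3 - 0.1797*s^2 - 3.7911*s + 2.4327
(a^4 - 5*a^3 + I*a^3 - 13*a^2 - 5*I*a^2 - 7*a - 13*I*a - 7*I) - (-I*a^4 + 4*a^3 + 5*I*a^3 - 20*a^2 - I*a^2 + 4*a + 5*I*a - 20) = a^4 + I*a^4 - 9*a^3 - 4*I*a^3 + 7*a^2 - 4*I*a^2 - 11*a - 18*I*a + 20 - 7*I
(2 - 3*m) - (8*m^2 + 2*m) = -8*m^2 - 5*m + 2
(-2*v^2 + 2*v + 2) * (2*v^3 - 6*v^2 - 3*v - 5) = -4*v^5 + 16*v^4 - 2*v^3 - 8*v^2 - 16*v - 10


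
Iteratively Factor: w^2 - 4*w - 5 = (w - 5)*(w + 1)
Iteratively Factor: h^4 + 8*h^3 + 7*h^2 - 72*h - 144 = (h + 4)*(h^3 + 4*h^2 - 9*h - 36) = (h - 3)*(h + 4)*(h^2 + 7*h + 12) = (h - 3)*(h + 3)*(h + 4)*(h + 4)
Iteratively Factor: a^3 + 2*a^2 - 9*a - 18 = (a + 2)*(a^2 - 9) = (a + 2)*(a + 3)*(a - 3)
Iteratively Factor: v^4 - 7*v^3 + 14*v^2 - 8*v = (v - 2)*(v^3 - 5*v^2 + 4*v) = (v - 4)*(v - 2)*(v^2 - v) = v*(v - 4)*(v - 2)*(v - 1)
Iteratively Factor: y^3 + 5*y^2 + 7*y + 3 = (y + 1)*(y^2 + 4*y + 3) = (y + 1)*(y + 3)*(y + 1)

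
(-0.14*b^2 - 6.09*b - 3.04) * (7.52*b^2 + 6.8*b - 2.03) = -1.0528*b^4 - 46.7488*b^3 - 63.9886*b^2 - 8.3093*b + 6.1712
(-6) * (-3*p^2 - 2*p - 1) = 18*p^2 + 12*p + 6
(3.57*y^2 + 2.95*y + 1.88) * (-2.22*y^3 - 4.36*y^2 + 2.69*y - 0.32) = -7.9254*y^5 - 22.1142*y^4 - 7.4323*y^3 - 1.4037*y^2 + 4.1132*y - 0.6016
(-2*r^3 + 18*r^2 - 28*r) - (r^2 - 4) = -2*r^3 + 17*r^2 - 28*r + 4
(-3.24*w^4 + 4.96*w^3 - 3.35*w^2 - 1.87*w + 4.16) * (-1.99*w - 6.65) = 6.4476*w^5 + 11.6756*w^4 - 26.3175*w^3 + 25.9988*w^2 + 4.1571*w - 27.664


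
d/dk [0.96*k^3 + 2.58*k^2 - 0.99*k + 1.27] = 2.88*k^2 + 5.16*k - 0.99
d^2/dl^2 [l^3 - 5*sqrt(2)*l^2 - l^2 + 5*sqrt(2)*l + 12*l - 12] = 6*l - 10*sqrt(2) - 2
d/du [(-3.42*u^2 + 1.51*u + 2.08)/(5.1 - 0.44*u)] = (1.5048*u^2 - 34.884*u + 8.6162)/(0.1936*u^2 - 4.488*u + 26.01)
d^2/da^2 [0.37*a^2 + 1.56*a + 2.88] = 0.740000000000000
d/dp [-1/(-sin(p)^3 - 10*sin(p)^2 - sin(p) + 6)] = (-20*sin(p) + 3*cos(p)^2 - 4)*cos(p)/(sin(p)^3 + 10*sin(p)^2 + sin(p) - 6)^2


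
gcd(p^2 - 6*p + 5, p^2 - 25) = p - 5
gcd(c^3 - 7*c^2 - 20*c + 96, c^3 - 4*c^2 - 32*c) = c^2 - 4*c - 32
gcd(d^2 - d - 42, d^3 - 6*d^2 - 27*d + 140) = d - 7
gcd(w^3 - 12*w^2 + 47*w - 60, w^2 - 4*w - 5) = w - 5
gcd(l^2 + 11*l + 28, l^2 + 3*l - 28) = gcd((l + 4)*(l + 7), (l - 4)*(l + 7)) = l + 7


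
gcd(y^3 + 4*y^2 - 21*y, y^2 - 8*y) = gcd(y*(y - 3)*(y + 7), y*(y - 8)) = y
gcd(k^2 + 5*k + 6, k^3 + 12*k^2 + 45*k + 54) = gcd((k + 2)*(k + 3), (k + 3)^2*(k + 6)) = k + 3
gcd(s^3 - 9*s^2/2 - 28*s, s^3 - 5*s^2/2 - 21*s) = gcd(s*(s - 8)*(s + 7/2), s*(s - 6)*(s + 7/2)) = s^2 + 7*s/2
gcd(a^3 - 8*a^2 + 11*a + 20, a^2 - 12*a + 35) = a - 5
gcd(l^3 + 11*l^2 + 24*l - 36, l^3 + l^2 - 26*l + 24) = l^2 + 5*l - 6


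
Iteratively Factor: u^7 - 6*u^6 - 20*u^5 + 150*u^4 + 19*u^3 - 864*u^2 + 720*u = (u + 4)*(u^6 - 10*u^5 + 20*u^4 + 70*u^3 - 261*u^2 + 180*u) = (u - 1)*(u + 4)*(u^5 - 9*u^4 + 11*u^3 + 81*u^2 - 180*u) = (u - 3)*(u - 1)*(u + 4)*(u^4 - 6*u^3 - 7*u^2 + 60*u) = (u - 3)*(u - 1)*(u + 3)*(u + 4)*(u^3 - 9*u^2 + 20*u) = (u - 5)*(u - 3)*(u - 1)*(u + 3)*(u + 4)*(u^2 - 4*u) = (u - 5)*(u - 4)*(u - 3)*(u - 1)*(u + 3)*(u + 4)*(u)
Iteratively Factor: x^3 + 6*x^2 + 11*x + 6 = (x + 1)*(x^2 + 5*x + 6) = (x + 1)*(x + 3)*(x + 2)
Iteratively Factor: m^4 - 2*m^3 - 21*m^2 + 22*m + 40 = (m - 5)*(m^3 + 3*m^2 - 6*m - 8) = (m - 5)*(m + 4)*(m^2 - m - 2) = (m - 5)*(m - 2)*(m + 4)*(m + 1)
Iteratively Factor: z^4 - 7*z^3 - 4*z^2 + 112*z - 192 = (z - 4)*(z^3 - 3*z^2 - 16*z + 48) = (z - 4)*(z + 4)*(z^2 - 7*z + 12) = (z - 4)^2*(z + 4)*(z - 3)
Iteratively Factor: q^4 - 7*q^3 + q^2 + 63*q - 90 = (q + 3)*(q^3 - 10*q^2 + 31*q - 30) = (q - 3)*(q + 3)*(q^2 - 7*q + 10) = (q - 5)*(q - 3)*(q + 3)*(q - 2)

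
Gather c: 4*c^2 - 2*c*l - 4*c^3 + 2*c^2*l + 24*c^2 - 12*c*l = -4*c^3 + c^2*(2*l + 28) - 14*c*l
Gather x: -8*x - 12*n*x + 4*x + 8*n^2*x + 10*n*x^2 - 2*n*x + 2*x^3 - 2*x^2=2*x^3 + x^2*(10*n - 2) + x*(8*n^2 - 14*n - 4)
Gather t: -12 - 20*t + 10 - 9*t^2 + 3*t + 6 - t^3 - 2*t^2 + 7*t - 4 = -t^3 - 11*t^2 - 10*t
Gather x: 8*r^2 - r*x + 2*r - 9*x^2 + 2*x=8*r^2 + 2*r - 9*x^2 + x*(2 - r)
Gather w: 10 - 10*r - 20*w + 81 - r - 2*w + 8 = -11*r - 22*w + 99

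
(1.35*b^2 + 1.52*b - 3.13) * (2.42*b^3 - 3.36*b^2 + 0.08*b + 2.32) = 3.267*b^5 - 0.857600000000001*b^4 - 12.5738*b^3 + 13.7704*b^2 + 3.276*b - 7.2616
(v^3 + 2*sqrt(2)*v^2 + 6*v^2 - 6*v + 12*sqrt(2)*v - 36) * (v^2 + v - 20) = v^5 + 2*sqrt(2)*v^4 + 7*v^4 - 20*v^3 + 14*sqrt(2)*v^3 - 162*v^2 - 28*sqrt(2)*v^2 - 240*sqrt(2)*v + 84*v + 720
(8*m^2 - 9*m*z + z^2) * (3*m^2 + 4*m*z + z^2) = 24*m^4 + 5*m^3*z - 25*m^2*z^2 - 5*m*z^3 + z^4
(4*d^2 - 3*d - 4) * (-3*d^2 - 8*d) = -12*d^4 - 23*d^3 + 36*d^2 + 32*d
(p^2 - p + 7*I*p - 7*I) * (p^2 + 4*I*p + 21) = p^4 - p^3 + 11*I*p^3 - 7*p^2 - 11*I*p^2 + 7*p + 147*I*p - 147*I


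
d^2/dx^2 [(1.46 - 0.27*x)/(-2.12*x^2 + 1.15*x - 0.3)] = ((6.8114 - 3.4344*x)*(2.12*x^2 - 1.15*x + 0.3) + (0.27*x - 1.46)*(4.24*x - 1.15)*(8.48*x - 2.3))/(2.12*x^2 - 1.15*x + 0.3)^3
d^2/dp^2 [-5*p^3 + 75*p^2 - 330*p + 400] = 150 - 30*p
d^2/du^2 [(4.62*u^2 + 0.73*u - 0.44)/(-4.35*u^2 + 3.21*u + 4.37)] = (-156.64959*u^3 - 476.98794*u^2 - 120.12525*u - 130.178946)/(82.312875*u^6 - 182.223675*u^5 - 113.60547*u^4 + 333.046809*u^3 + 114.127794*u^2 - 183.903147*u - 83.453453)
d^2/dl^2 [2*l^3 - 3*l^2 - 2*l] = 12*l - 6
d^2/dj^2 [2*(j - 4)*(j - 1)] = 4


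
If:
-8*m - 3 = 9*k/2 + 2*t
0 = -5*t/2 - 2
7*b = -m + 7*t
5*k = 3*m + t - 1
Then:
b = -3007/3745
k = -186/535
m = 11/535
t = -4/5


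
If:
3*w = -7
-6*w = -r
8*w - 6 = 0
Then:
No Solution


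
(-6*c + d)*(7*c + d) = -42*c^2 + c*d + d^2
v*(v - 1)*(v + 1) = v^3 - v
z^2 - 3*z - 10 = (z - 5)*(z + 2)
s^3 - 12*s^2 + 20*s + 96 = (s - 8)*(s - 6)*(s + 2)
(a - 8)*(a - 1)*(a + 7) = a^3 - 2*a^2 - 55*a + 56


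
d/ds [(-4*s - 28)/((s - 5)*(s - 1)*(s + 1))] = 8*(s^3 + 8*s^2 - 35*s - 6)/(s^6 - 10*s^5 + 23*s^4 + 20*s^3 - 49*s^2 - 10*s + 25)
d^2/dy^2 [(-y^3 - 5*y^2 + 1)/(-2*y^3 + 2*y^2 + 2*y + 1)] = 6*(8*y^6 + 4*y^5 + 16*y^4 + 28*y^3 - 8*y^2 - 5*y + 1)/(8*y^9 - 24*y^8 + 28*y^6 + 24*y^5 - 12*y^4 - 26*y^3 - 18*y^2 - 6*y - 1)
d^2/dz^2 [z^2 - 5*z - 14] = 2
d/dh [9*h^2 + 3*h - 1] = 18*h + 3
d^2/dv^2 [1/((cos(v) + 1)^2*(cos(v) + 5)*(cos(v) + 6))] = (-1647*(1 - cos(v)^2)^2 + 20*sin(v)^6 + 4*cos(v)^6 - 267*cos(v)^5 - 3677*cos(v)^3 - 3913*cos(v)^2 + 8564*cos(v) + 8529)/((cos(v) + 1)^4*(cos(v) + 5)^3*(cos(v) + 6)^3)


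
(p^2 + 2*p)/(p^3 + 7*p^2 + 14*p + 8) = p/(p^2 + 5*p + 4)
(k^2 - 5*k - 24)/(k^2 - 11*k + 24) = (k + 3)/(k - 3)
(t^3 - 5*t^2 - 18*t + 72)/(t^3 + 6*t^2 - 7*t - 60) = (t - 6)/(t + 5)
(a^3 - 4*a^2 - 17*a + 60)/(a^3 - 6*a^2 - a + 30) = (a + 4)/(a + 2)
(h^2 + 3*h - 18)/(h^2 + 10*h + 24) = (h - 3)/(h + 4)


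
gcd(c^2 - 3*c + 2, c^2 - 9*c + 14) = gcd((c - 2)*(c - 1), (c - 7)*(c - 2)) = c - 2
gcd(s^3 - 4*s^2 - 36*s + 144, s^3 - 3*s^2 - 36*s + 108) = s^2 - 36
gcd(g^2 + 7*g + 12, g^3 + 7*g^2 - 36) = g + 3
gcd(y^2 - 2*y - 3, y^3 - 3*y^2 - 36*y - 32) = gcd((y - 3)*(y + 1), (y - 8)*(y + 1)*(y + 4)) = y + 1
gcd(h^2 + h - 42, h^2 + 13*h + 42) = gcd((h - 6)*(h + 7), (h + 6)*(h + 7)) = h + 7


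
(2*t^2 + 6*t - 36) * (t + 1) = 2*t^3 + 8*t^2 - 30*t - 36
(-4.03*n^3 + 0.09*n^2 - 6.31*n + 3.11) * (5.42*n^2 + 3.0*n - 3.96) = -21.8426*n^5 - 11.6022*n^4 - 17.9714*n^3 - 2.4302*n^2 + 34.3176*n - 12.3156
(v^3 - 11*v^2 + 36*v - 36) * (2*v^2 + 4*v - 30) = 2*v^5 - 18*v^4 - 2*v^3 + 402*v^2 - 1224*v + 1080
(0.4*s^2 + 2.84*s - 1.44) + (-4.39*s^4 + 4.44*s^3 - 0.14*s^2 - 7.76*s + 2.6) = -4.39*s^4 + 4.44*s^3 + 0.26*s^2 - 4.92*s + 1.16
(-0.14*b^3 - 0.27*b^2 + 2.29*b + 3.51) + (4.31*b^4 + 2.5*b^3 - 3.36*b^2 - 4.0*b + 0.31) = 4.31*b^4 + 2.36*b^3 - 3.63*b^2 - 1.71*b + 3.82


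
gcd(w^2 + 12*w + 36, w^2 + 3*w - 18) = w + 6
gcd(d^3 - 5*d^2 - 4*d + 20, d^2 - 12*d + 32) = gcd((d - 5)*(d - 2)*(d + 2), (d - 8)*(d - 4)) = 1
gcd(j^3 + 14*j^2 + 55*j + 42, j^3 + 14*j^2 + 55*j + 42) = j^3 + 14*j^2 + 55*j + 42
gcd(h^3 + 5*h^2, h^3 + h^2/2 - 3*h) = h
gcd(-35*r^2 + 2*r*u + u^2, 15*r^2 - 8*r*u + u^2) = 5*r - u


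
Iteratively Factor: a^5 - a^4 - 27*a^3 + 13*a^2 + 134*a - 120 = (a + 3)*(a^4 - 4*a^3 - 15*a^2 + 58*a - 40) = (a + 3)*(a + 4)*(a^3 - 8*a^2 + 17*a - 10) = (a - 1)*(a + 3)*(a + 4)*(a^2 - 7*a + 10) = (a - 5)*(a - 1)*(a + 3)*(a + 4)*(a - 2)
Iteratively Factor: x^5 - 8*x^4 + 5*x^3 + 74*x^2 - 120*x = (x - 4)*(x^4 - 4*x^3 - 11*x^2 + 30*x) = (x - 5)*(x - 4)*(x^3 + x^2 - 6*x) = x*(x - 5)*(x - 4)*(x^2 + x - 6) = x*(x - 5)*(x - 4)*(x + 3)*(x - 2)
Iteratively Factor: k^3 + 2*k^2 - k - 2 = (k + 2)*(k^2 - 1) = (k - 1)*(k + 2)*(k + 1)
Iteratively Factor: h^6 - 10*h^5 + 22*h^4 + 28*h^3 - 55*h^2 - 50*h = (h - 2)*(h^5 - 8*h^4 + 6*h^3 + 40*h^2 + 25*h) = (h - 2)*(h + 1)*(h^4 - 9*h^3 + 15*h^2 + 25*h) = h*(h - 2)*(h + 1)*(h^3 - 9*h^2 + 15*h + 25) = h*(h - 5)*(h - 2)*(h + 1)*(h^2 - 4*h - 5) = h*(h - 5)*(h - 2)*(h + 1)^2*(h - 5)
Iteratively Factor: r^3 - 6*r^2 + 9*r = (r - 3)*(r^2 - 3*r) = (r - 3)^2*(r)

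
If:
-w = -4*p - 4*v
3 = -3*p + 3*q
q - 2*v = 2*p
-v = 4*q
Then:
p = -9/7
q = -2/7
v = 8/7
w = -4/7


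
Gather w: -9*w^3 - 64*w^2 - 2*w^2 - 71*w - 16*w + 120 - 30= -9*w^3 - 66*w^2 - 87*w + 90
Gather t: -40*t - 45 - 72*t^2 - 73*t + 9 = -72*t^2 - 113*t - 36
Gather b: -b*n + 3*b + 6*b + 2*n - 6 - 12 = b*(9 - n) + 2*n - 18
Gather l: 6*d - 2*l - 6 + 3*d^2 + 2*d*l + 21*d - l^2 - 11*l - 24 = 3*d^2 + 27*d - l^2 + l*(2*d - 13) - 30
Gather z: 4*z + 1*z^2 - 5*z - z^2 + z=0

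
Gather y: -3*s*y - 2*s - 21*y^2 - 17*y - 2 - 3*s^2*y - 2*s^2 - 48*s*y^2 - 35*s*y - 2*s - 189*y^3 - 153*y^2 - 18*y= -2*s^2 - 4*s - 189*y^3 + y^2*(-48*s - 174) + y*(-3*s^2 - 38*s - 35) - 2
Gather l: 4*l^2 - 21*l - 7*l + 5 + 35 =4*l^2 - 28*l + 40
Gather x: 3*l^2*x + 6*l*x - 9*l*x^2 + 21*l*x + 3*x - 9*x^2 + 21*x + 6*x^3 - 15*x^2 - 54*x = 6*x^3 + x^2*(-9*l - 24) + x*(3*l^2 + 27*l - 30)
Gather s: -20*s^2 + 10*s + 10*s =-20*s^2 + 20*s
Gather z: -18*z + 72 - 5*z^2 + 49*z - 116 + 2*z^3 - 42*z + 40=2*z^3 - 5*z^2 - 11*z - 4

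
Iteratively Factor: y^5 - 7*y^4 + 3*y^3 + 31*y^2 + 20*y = (y - 4)*(y^4 - 3*y^3 - 9*y^2 - 5*y) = (y - 4)*(y + 1)*(y^3 - 4*y^2 - 5*y) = (y - 5)*(y - 4)*(y + 1)*(y^2 + y) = (y - 5)*(y - 4)*(y + 1)^2*(y)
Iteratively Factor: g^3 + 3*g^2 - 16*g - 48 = (g + 4)*(g^2 - g - 12) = (g + 3)*(g + 4)*(g - 4)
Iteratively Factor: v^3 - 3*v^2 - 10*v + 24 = (v - 4)*(v^2 + v - 6) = (v - 4)*(v + 3)*(v - 2)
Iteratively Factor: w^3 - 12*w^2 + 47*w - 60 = (w - 3)*(w^2 - 9*w + 20) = (w - 4)*(w - 3)*(w - 5)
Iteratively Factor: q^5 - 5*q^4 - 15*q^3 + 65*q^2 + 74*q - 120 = (q - 5)*(q^4 - 15*q^2 - 10*q + 24) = (q - 5)*(q + 3)*(q^3 - 3*q^2 - 6*q + 8) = (q - 5)*(q - 1)*(q + 3)*(q^2 - 2*q - 8) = (q - 5)*(q - 4)*(q - 1)*(q + 3)*(q + 2)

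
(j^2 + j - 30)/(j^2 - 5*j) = (j + 6)/j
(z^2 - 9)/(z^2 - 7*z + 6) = (z^2 - 9)/(z^2 - 7*z + 6)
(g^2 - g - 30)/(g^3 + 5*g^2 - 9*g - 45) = (g - 6)/(g^2 - 9)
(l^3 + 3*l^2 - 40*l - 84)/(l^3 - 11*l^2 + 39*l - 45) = (l^3 + 3*l^2 - 40*l - 84)/(l^3 - 11*l^2 + 39*l - 45)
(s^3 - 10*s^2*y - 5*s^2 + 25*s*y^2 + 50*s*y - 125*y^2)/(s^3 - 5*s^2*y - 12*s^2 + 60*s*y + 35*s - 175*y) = (s - 5*y)/(s - 7)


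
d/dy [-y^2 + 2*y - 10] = 2 - 2*y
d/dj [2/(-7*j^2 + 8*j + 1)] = 4*(7*j - 4)/(-7*j^2 + 8*j + 1)^2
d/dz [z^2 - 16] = 2*z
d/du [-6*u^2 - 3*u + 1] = -12*u - 3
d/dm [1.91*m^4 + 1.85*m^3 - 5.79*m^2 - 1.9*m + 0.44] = 7.64*m^3 + 5.55*m^2 - 11.58*m - 1.9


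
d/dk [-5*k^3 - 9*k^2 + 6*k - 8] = -15*k^2 - 18*k + 6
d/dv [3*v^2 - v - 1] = 6*v - 1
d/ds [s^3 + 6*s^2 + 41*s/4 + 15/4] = 3*s^2 + 12*s + 41/4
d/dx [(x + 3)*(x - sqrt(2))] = 2*x - sqrt(2) + 3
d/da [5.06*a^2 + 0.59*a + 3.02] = 10.12*a + 0.59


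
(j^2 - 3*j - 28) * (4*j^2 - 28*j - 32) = 4*j^4 - 40*j^3 - 60*j^2 + 880*j + 896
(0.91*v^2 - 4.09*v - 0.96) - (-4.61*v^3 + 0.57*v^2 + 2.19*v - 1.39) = 4.61*v^3 + 0.34*v^2 - 6.28*v + 0.43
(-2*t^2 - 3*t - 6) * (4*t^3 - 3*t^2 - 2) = -8*t^5 - 6*t^4 - 15*t^3 + 22*t^2 + 6*t + 12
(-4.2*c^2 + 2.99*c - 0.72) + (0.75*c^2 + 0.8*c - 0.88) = -3.45*c^2 + 3.79*c - 1.6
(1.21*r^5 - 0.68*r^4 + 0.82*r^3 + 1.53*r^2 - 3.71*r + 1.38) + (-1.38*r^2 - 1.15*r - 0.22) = 1.21*r^5 - 0.68*r^4 + 0.82*r^3 + 0.15*r^2 - 4.86*r + 1.16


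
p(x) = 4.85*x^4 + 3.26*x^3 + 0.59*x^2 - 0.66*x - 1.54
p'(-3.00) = -439.98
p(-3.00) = 310.58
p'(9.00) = 14944.74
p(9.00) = 34237.70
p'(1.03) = 32.13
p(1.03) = 7.43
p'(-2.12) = -144.05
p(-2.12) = 69.42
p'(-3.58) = -769.66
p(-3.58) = 655.47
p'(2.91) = 563.65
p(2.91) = 429.66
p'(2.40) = 326.69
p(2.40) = 206.25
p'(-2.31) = -190.33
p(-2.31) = 101.05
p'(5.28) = 3133.86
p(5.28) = 4260.73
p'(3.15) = 706.46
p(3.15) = 581.64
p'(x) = 19.4*x^3 + 9.78*x^2 + 1.18*x - 0.66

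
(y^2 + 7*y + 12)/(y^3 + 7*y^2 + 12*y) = 1/y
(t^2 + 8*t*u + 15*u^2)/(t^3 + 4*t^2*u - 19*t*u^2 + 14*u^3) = (t^2 + 8*t*u + 15*u^2)/(t^3 + 4*t^2*u - 19*t*u^2 + 14*u^3)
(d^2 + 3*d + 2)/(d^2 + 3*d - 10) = (d^2 + 3*d + 2)/(d^2 + 3*d - 10)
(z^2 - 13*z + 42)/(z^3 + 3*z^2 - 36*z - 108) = (z - 7)/(z^2 + 9*z + 18)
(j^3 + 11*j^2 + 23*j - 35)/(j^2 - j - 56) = (j^2 + 4*j - 5)/(j - 8)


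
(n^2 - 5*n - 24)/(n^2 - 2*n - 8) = (-n^2 + 5*n + 24)/(-n^2 + 2*n + 8)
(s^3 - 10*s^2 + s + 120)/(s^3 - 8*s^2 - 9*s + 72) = (s - 5)/(s - 3)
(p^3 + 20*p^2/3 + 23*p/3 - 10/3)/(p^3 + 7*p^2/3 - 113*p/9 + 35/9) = 3*(p + 2)/(3*p - 7)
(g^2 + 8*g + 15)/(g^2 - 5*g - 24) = (g + 5)/(g - 8)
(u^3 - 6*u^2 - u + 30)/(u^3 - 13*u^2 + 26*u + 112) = (u^2 - 8*u + 15)/(u^2 - 15*u + 56)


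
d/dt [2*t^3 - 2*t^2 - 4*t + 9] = 6*t^2 - 4*t - 4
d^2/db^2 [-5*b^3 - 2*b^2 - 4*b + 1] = -30*b - 4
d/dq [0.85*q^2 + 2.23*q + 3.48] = 1.7*q + 2.23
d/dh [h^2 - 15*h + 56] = 2*h - 15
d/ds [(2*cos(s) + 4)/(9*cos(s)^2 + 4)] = 2*(-9*sin(s)^2 + 36*cos(s) + 5)*sin(s)/(9*cos(s)^2 + 4)^2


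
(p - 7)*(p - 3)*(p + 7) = p^3 - 3*p^2 - 49*p + 147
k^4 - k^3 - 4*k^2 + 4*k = k*(k - 2)*(k - 1)*(k + 2)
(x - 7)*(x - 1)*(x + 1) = x^3 - 7*x^2 - x + 7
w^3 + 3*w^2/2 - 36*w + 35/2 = (w - 5)*(w - 1/2)*(w + 7)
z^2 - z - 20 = (z - 5)*(z + 4)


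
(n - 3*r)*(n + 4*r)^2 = n^3 + 5*n^2*r - 8*n*r^2 - 48*r^3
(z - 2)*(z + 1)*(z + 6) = z^3 + 5*z^2 - 8*z - 12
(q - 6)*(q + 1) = q^2 - 5*q - 6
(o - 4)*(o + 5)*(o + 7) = o^3 + 8*o^2 - 13*o - 140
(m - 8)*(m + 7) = m^2 - m - 56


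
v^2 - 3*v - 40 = (v - 8)*(v + 5)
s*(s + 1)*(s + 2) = s^3 + 3*s^2 + 2*s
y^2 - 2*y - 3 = (y - 3)*(y + 1)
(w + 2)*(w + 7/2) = w^2 + 11*w/2 + 7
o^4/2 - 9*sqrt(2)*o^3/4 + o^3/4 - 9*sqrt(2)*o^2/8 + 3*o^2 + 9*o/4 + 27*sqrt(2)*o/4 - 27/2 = (o/2 + 1)*(o - 3/2)*(o - 3*sqrt(2))*(o - 3*sqrt(2)/2)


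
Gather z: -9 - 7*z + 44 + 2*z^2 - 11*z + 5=2*z^2 - 18*z + 40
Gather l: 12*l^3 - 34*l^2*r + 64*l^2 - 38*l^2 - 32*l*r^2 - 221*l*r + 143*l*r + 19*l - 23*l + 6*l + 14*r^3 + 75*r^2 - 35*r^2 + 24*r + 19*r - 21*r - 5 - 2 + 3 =12*l^3 + l^2*(26 - 34*r) + l*(-32*r^2 - 78*r + 2) + 14*r^3 + 40*r^2 + 22*r - 4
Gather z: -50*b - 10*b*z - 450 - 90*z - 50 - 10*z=-50*b + z*(-10*b - 100) - 500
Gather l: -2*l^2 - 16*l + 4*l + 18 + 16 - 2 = -2*l^2 - 12*l + 32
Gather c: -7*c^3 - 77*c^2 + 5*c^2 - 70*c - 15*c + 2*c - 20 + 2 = -7*c^3 - 72*c^2 - 83*c - 18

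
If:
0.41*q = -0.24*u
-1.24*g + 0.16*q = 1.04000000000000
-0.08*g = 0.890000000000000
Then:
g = -11.12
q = -79.72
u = 136.19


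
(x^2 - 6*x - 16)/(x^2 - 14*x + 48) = (x + 2)/(x - 6)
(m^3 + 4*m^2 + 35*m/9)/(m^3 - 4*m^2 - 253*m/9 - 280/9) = m/(m - 8)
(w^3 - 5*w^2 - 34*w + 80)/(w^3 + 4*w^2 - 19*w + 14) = (w^2 - 3*w - 40)/(w^2 + 6*w - 7)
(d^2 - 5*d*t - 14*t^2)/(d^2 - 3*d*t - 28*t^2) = (d + 2*t)/(d + 4*t)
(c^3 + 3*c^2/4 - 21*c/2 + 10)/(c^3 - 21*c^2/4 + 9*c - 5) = (c + 4)/(c - 2)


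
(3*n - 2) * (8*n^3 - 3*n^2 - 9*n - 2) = 24*n^4 - 25*n^3 - 21*n^2 + 12*n + 4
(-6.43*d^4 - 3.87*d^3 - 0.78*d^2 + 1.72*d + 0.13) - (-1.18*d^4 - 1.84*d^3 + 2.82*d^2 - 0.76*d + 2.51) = -5.25*d^4 - 2.03*d^3 - 3.6*d^2 + 2.48*d - 2.38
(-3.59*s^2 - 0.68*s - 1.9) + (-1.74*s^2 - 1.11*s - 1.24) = -5.33*s^2 - 1.79*s - 3.14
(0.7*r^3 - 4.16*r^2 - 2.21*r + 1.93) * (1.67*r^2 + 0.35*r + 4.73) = 1.169*r^5 - 6.7022*r^4 - 1.8357*r^3 - 17.2272*r^2 - 9.7778*r + 9.1289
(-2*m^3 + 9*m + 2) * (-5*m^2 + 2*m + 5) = 10*m^5 - 4*m^4 - 55*m^3 + 8*m^2 + 49*m + 10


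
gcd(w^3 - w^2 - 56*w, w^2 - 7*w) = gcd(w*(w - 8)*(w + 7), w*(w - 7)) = w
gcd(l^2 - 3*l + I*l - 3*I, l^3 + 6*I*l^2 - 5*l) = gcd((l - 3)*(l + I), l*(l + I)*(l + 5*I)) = l + I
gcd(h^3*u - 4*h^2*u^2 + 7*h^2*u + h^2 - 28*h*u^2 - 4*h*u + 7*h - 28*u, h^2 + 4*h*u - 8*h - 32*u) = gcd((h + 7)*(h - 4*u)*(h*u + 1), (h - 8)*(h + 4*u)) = 1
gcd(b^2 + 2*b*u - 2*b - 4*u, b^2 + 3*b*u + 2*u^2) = b + 2*u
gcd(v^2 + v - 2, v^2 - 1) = v - 1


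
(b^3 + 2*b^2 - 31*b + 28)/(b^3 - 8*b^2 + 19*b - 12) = (b + 7)/(b - 3)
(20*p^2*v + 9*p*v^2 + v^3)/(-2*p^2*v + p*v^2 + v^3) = (20*p^2 + 9*p*v + v^2)/(-2*p^2 + p*v + v^2)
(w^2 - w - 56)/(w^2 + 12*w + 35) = (w - 8)/(w + 5)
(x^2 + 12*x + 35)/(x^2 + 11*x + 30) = (x + 7)/(x + 6)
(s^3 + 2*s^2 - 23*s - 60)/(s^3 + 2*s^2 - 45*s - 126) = (s^2 - s - 20)/(s^2 - s - 42)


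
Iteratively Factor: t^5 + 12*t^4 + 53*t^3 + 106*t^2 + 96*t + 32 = (t + 4)*(t^4 + 8*t^3 + 21*t^2 + 22*t + 8) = (t + 1)*(t + 4)*(t^3 + 7*t^2 + 14*t + 8) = (t + 1)*(t + 2)*(t + 4)*(t^2 + 5*t + 4) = (t + 1)^2*(t + 2)*(t + 4)*(t + 4)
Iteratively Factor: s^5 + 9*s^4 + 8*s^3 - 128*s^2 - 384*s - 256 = (s - 4)*(s^4 + 13*s^3 + 60*s^2 + 112*s + 64) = (s - 4)*(s + 4)*(s^3 + 9*s^2 + 24*s + 16) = (s - 4)*(s + 4)^2*(s^2 + 5*s + 4) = (s - 4)*(s + 1)*(s + 4)^2*(s + 4)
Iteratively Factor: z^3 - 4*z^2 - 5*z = (z + 1)*(z^2 - 5*z) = z*(z + 1)*(z - 5)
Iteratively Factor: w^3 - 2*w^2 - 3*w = (w + 1)*(w^2 - 3*w) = (w - 3)*(w + 1)*(w)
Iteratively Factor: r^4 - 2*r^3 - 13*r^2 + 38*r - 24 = (r - 3)*(r^3 + r^2 - 10*r + 8) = (r - 3)*(r - 2)*(r^2 + 3*r - 4) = (r - 3)*(r - 2)*(r + 4)*(r - 1)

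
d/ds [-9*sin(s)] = -9*cos(s)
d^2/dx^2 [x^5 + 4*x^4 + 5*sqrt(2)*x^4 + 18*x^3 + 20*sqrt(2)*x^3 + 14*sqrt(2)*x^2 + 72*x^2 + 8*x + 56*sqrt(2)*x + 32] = 20*x^3 + 48*x^2 + 60*sqrt(2)*x^2 + 108*x + 120*sqrt(2)*x + 28*sqrt(2) + 144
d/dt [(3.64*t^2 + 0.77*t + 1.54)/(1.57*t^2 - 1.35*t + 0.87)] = (-6.1229*t^2 + 1.498*t + 2.7489)/(2.4649*t^4 - 4.239*t^3 + 4.5543*t^2 - 2.349*t + 0.7569)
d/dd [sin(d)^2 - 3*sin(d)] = (2*sin(d) - 3)*cos(d)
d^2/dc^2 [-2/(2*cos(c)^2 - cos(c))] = 2*(4*(1 - cos(2*c))^2 + 15*cos(c)/2 + 9*cos(2*c)/2 - 3*cos(3*c)/2 - 27/2)/((2*cos(c) - 1)^3*cos(c)^3)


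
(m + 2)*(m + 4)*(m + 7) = m^3 + 13*m^2 + 50*m + 56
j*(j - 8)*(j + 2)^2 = j^4 - 4*j^3 - 28*j^2 - 32*j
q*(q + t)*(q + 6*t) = q^3 + 7*q^2*t + 6*q*t^2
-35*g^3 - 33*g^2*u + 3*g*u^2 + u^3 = (-5*g + u)*(g + u)*(7*g + u)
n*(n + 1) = n^2 + n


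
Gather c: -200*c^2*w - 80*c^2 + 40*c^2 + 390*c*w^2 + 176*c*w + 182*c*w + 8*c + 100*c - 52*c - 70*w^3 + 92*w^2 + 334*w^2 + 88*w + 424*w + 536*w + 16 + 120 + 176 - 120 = c^2*(-200*w - 40) + c*(390*w^2 + 358*w + 56) - 70*w^3 + 426*w^2 + 1048*w + 192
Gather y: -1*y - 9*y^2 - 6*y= -9*y^2 - 7*y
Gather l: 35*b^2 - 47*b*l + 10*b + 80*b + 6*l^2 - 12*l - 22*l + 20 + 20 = 35*b^2 + 90*b + 6*l^2 + l*(-47*b - 34) + 40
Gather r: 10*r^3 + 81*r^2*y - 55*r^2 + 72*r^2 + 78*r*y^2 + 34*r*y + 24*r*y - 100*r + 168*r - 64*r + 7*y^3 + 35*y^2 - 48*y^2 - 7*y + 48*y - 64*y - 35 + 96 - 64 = 10*r^3 + r^2*(81*y + 17) + r*(78*y^2 + 58*y + 4) + 7*y^3 - 13*y^2 - 23*y - 3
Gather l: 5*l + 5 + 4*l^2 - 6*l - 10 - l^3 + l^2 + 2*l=-l^3 + 5*l^2 + l - 5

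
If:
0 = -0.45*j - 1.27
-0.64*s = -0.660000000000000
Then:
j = -2.82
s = 1.03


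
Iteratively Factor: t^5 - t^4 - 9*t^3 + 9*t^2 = (t)*(t^4 - t^3 - 9*t^2 + 9*t) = t*(t - 3)*(t^3 + 2*t^2 - 3*t) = t^2*(t - 3)*(t^2 + 2*t - 3) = t^2*(t - 3)*(t + 3)*(t - 1)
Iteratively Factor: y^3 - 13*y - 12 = (y + 3)*(y^2 - 3*y - 4) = (y - 4)*(y + 3)*(y + 1)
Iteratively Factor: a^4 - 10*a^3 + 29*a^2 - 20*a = (a - 4)*(a^3 - 6*a^2 + 5*a) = (a - 5)*(a - 4)*(a^2 - a) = a*(a - 5)*(a - 4)*(a - 1)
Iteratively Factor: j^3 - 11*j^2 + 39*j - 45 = (j - 3)*(j^2 - 8*j + 15) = (j - 5)*(j - 3)*(j - 3)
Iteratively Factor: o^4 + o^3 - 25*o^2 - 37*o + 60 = (o - 1)*(o^3 + 2*o^2 - 23*o - 60) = (o - 1)*(o + 3)*(o^2 - o - 20) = (o - 1)*(o + 3)*(o + 4)*(o - 5)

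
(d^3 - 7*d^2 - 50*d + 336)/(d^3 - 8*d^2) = (d^2 + d - 42)/d^2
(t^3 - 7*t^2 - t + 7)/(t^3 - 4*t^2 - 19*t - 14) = (t - 1)/(t + 2)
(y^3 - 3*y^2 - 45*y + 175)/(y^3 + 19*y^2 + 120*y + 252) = (y^2 - 10*y + 25)/(y^2 + 12*y + 36)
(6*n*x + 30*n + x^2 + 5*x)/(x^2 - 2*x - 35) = (6*n + x)/(x - 7)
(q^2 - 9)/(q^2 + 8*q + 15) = (q - 3)/(q + 5)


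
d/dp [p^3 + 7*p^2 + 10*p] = 3*p^2 + 14*p + 10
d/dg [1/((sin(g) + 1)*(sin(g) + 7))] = -2*(sin(g) + 4)*cos(g)/((sin(g) + 1)^2*(sin(g) + 7)^2)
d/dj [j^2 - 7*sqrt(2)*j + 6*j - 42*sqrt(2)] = 2*j - 7*sqrt(2) + 6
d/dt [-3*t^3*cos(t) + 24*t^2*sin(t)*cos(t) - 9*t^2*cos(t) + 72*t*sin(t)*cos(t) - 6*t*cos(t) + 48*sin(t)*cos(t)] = 3*t^3*sin(t) + 24*t^2*cos(2*t) - 9*sqrt(2)*t^2*cos(t + pi/4) + 6*t*sin(t) + 24*t*sin(2*t) - 18*t*cos(t) + 72*t*cos(2*t) + 36*sin(2*t) - 6*cos(t) + 48*cos(2*t)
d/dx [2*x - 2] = 2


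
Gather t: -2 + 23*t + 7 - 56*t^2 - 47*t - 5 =-56*t^2 - 24*t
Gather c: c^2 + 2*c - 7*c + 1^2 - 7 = c^2 - 5*c - 6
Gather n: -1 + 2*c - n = 2*c - n - 1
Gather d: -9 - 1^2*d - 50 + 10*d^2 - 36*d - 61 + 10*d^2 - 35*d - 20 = 20*d^2 - 72*d - 140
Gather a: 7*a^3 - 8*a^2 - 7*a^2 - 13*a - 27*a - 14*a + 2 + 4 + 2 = 7*a^3 - 15*a^2 - 54*a + 8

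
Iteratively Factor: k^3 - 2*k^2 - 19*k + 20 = (k + 4)*(k^2 - 6*k + 5) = (k - 1)*(k + 4)*(k - 5)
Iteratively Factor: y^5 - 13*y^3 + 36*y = (y - 3)*(y^4 + 3*y^3 - 4*y^2 - 12*y) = (y - 3)*(y - 2)*(y^3 + 5*y^2 + 6*y) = (y - 3)*(y - 2)*(y + 3)*(y^2 + 2*y) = (y - 3)*(y - 2)*(y + 2)*(y + 3)*(y)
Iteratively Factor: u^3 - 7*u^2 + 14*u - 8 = (u - 2)*(u^2 - 5*u + 4) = (u - 2)*(u - 1)*(u - 4)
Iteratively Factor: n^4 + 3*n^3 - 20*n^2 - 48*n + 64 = (n - 1)*(n^3 + 4*n^2 - 16*n - 64) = (n - 1)*(n + 4)*(n^2 - 16) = (n - 4)*(n - 1)*(n + 4)*(n + 4)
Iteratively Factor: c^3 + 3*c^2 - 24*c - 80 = (c + 4)*(c^2 - c - 20) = (c + 4)^2*(c - 5)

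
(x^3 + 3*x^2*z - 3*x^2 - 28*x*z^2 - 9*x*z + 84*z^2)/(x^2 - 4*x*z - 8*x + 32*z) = (x^2 + 7*x*z - 3*x - 21*z)/(x - 8)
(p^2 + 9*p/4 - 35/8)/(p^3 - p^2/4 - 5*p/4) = (p + 7/2)/(p*(p + 1))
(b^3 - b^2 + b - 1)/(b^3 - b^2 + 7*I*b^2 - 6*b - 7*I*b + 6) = (b - I)/(b + 6*I)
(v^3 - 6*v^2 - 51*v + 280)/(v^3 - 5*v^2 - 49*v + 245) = (v - 8)/(v - 7)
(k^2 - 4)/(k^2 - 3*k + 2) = (k + 2)/(k - 1)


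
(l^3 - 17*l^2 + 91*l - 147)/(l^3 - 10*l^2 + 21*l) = (l - 7)/l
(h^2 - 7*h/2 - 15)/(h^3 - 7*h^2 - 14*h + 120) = (h + 5/2)/(h^2 - h - 20)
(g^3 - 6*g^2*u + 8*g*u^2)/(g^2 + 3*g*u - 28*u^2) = g*(g - 2*u)/(g + 7*u)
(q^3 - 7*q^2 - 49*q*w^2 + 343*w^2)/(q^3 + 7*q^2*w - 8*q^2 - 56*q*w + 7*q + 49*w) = (q - 7*w)/(q - 1)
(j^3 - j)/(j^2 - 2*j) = (j^2 - 1)/(j - 2)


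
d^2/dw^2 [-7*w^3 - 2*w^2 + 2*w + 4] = -42*w - 4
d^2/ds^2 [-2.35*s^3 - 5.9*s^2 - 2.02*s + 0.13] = -14.1*s - 11.8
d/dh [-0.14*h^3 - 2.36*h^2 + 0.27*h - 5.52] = -0.42*h^2 - 4.72*h + 0.27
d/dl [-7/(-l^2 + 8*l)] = 14*(4 - l)/(l^2*(l - 8)^2)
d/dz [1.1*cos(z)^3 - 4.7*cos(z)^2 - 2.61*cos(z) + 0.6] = (-3.3*cos(z)^2 + 9.4*cos(z) + 2.61)*sin(z)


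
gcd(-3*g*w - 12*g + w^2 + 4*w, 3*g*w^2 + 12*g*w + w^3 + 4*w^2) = w + 4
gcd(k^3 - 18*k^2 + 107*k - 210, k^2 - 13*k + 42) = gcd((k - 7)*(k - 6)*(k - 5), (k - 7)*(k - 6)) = k^2 - 13*k + 42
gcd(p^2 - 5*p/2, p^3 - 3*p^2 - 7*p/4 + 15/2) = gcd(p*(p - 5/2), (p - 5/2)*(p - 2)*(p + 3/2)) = p - 5/2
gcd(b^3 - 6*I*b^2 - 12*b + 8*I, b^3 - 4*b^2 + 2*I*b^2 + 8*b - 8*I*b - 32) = b - 2*I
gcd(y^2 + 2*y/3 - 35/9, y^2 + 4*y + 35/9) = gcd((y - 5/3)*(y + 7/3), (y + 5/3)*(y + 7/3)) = y + 7/3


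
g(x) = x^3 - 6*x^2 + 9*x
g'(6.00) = 45.00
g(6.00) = 54.00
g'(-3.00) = 72.00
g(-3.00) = -108.00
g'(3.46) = 3.39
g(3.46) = 0.73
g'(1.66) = -2.65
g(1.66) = 2.98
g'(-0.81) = 20.69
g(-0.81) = -11.76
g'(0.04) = 8.52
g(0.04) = 0.35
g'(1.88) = -2.96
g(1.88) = 2.36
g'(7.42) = 85.13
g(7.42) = 144.96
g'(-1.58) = 35.45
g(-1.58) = -33.14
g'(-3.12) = 75.64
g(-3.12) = -116.86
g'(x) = 3*x^2 - 12*x + 9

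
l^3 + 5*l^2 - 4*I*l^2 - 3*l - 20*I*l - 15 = (l + 5)*(l - 3*I)*(l - I)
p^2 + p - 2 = (p - 1)*(p + 2)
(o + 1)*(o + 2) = o^2 + 3*o + 2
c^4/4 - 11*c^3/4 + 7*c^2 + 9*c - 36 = (c/4 + 1/2)*(c - 6)*(c - 4)*(c - 3)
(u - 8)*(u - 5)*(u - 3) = u^3 - 16*u^2 + 79*u - 120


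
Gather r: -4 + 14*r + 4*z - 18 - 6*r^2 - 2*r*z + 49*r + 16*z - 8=-6*r^2 + r*(63 - 2*z) + 20*z - 30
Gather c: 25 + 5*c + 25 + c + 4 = 6*c + 54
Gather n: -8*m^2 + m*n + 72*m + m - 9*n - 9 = -8*m^2 + 73*m + n*(m - 9) - 9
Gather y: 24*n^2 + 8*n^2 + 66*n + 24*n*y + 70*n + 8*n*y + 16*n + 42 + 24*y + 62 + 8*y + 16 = 32*n^2 + 152*n + y*(32*n + 32) + 120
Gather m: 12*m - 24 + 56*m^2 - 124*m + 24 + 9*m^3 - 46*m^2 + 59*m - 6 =9*m^3 + 10*m^2 - 53*m - 6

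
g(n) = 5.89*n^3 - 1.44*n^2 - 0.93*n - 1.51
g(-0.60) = -2.74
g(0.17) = -1.68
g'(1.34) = 26.94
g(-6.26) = -1497.02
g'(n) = 17.67*n^2 - 2.88*n - 0.93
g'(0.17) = -0.91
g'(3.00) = 149.46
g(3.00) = 141.77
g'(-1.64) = 51.32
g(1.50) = 13.73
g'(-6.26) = 709.54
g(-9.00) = -4403.59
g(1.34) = 8.83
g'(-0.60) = 7.16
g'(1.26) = 23.49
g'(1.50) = 34.51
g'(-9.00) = 1456.26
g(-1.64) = -29.84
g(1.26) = 6.81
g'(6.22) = 664.78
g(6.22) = 1354.37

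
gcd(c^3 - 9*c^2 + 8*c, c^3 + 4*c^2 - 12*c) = c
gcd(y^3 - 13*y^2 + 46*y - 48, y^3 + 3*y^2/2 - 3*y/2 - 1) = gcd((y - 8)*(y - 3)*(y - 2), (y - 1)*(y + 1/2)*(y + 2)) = 1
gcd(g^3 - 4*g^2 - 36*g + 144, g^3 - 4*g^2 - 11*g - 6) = g - 6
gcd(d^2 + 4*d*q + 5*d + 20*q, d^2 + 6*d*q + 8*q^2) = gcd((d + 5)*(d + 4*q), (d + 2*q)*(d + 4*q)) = d + 4*q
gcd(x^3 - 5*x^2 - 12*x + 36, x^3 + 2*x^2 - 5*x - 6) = x^2 + x - 6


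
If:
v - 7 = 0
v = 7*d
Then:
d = 1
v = 7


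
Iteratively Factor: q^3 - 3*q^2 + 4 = (q + 1)*(q^2 - 4*q + 4) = (q - 2)*(q + 1)*(q - 2)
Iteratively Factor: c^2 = (c)*(c)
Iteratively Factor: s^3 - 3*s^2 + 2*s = (s)*(s^2 - 3*s + 2) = s*(s - 1)*(s - 2)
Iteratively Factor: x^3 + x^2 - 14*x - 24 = (x + 3)*(x^2 - 2*x - 8) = (x - 4)*(x + 3)*(x + 2)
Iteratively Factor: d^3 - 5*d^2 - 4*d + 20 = (d - 2)*(d^2 - 3*d - 10) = (d - 5)*(d - 2)*(d + 2)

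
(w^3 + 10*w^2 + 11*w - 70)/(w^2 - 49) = (w^2 + 3*w - 10)/(w - 7)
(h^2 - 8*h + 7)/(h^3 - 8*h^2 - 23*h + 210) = (h - 1)/(h^2 - h - 30)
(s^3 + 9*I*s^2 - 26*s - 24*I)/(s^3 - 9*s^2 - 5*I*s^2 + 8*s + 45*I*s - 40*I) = (s^3 + 9*I*s^2 - 26*s - 24*I)/(s^3 - s^2*(9 + 5*I) + s*(8 + 45*I) - 40*I)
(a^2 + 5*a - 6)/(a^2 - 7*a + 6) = (a + 6)/(a - 6)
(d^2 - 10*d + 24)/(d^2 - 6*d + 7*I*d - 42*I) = (d - 4)/(d + 7*I)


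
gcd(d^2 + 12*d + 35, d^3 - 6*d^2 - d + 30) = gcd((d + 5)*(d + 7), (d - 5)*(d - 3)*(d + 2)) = 1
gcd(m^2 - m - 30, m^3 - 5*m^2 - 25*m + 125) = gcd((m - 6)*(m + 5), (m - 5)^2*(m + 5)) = m + 5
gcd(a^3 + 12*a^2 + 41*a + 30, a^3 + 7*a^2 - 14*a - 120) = a^2 + 11*a + 30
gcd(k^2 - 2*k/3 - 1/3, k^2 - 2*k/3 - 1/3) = k^2 - 2*k/3 - 1/3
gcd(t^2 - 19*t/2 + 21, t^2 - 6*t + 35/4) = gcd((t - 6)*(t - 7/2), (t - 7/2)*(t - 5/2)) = t - 7/2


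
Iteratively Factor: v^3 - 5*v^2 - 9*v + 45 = (v + 3)*(v^2 - 8*v + 15) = (v - 3)*(v + 3)*(v - 5)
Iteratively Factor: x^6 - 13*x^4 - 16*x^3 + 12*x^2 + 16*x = (x - 4)*(x^5 + 4*x^4 + 3*x^3 - 4*x^2 - 4*x) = x*(x - 4)*(x^4 + 4*x^3 + 3*x^2 - 4*x - 4) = x*(x - 4)*(x + 2)*(x^3 + 2*x^2 - x - 2) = x*(x - 4)*(x + 1)*(x + 2)*(x^2 + x - 2) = x*(x - 4)*(x - 1)*(x + 1)*(x + 2)*(x + 2)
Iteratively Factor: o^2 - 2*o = (o - 2)*(o)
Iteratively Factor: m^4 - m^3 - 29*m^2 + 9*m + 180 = (m + 4)*(m^3 - 5*m^2 - 9*m + 45) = (m - 5)*(m + 4)*(m^2 - 9) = (m - 5)*(m - 3)*(m + 4)*(m + 3)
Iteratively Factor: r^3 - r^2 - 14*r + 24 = (r + 4)*(r^2 - 5*r + 6) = (r - 2)*(r + 4)*(r - 3)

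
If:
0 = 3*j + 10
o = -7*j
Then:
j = -10/3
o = 70/3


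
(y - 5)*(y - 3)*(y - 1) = y^3 - 9*y^2 + 23*y - 15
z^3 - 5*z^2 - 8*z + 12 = (z - 6)*(z - 1)*(z + 2)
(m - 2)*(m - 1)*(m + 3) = m^3 - 7*m + 6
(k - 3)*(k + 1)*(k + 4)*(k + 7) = k^4 + 9*k^3 + 3*k^2 - 89*k - 84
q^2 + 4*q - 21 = (q - 3)*(q + 7)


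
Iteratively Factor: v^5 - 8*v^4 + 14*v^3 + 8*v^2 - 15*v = (v - 3)*(v^4 - 5*v^3 - v^2 + 5*v) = v*(v - 3)*(v^3 - 5*v^2 - v + 5) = v*(v - 3)*(v - 1)*(v^2 - 4*v - 5) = v*(v - 5)*(v - 3)*(v - 1)*(v + 1)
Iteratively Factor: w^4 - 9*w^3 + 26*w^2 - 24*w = (w - 2)*(w^3 - 7*w^2 + 12*w) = (w - 3)*(w - 2)*(w^2 - 4*w) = (w - 4)*(w - 3)*(w - 2)*(w)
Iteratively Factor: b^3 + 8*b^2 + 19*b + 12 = (b + 3)*(b^2 + 5*b + 4) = (b + 3)*(b + 4)*(b + 1)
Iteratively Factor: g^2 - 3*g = (g - 3)*(g)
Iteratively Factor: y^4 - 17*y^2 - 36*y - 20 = (y + 2)*(y^3 - 2*y^2 - 13*y - 10) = (y - 5)*(y + 2)*(y^2 + 3*y + 2) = (y - 5)*(y + 1)*(y + 2)*(y + 2)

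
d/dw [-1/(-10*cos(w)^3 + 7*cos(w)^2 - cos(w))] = (30*sin(w) + sin(w)/cos(w)^2 - 14*tan(w))/((2*cos(w) - 1)^2*(5*cos(w) - 1)^2)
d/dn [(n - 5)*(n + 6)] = 2*n + 1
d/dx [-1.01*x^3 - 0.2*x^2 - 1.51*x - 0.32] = -3.03*x^2 - 0.4*x - 1.51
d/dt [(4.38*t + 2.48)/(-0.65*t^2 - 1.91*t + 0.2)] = (2.847*t^2 + 3.224*t + 5.6128)/(0.4225*t^4 + 2.483*t^3 + 3.3881*t^2 - 0.764*t + 0.04)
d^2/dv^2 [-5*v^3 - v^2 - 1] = -30*v - 2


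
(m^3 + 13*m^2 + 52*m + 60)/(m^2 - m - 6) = (m^2 + 11*m + 30)/(m - 3)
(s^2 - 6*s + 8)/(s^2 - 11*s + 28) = (s - 2)/(s - 7)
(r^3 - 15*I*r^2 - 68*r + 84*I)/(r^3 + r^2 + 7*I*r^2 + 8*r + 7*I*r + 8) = (r^3 - 15*I*r^2 - 68*r + 84*I)/(r^3 + r^2*(1 + 7*I) + r*(8 + 7*I) + 8)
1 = 1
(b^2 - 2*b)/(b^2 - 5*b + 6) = b/(b - 3)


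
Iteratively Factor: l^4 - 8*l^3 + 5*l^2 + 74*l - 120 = (l - 4)*(l^3 - 4*l^2 - 11*l + 30) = (l - 4)*(l + 3)*(l^2 - 7*l + 10) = (l - 4)*(l - 2)*(l + 3)*(l - 5)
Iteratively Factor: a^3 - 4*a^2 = (a - 4)*(a^2) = a*(a - 4)*(a)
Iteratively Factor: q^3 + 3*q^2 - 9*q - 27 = (q + 3)*(q^2 - 9) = (q + 3)^2*(q - 3)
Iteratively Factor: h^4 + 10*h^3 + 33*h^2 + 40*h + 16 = (h + 1)*(h^3 + 9*h^2 + 24*h + 16) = (h + 1)*(h + 4)*(h^2 + 5*h + 4) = (h + 1)^2*(h + 4)*(h + 4)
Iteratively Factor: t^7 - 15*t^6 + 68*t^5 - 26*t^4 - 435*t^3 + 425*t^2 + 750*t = (t + 1)*(t^6 - 16*t^5 + 84*t^4 - 110*t^3 - 325*t^2 + 750*t) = (t - 3)*(t + 1)*(t^5 - 13*t^4 + 45*t^3 + 25*t^2 - 250*t) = t*(t - 3)*(t + 1)*(t^4 - 13*t^3 + 45*t^2 + 25*t - 250) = t*(t - 5)*(t - 3)*(t + 1)*(t^3 - 8*t^2 + 5*t + 50) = t*(t - 5)*(t - 3)*(t + 1)*(t + 2)*(t^2 - 10*t + 25) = t*(t - 5)^2*(t - 3)*(t + 1)*(t + 2)*(t - 5)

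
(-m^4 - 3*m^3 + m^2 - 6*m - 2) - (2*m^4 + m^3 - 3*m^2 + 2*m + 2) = -3*m^4 - 4*m^3 + 4*m^2 - 8*m - 4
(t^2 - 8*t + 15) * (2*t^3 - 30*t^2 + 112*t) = 2*t^5 - 46*t^4 + 382*t^3 - 1346*t^2 + 1680*t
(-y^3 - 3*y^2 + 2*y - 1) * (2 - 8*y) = 8*y^4 + 22*y^3 - 22*y^2 + 12*y - 2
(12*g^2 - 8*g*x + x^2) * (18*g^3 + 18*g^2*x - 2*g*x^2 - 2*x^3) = 216*g^5 + 72*g^4*x - 150*g^3*x^2 + 10*g^2*x^3 + 14*g*x^4 - 2*x^5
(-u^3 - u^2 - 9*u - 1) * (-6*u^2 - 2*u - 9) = 6*u^5 + 8*u^4 + 65*u^3 + 33*u^2 + 83*u + 9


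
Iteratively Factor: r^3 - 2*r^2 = (r)*(r^2 - 2*r) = r^2*(r - 2)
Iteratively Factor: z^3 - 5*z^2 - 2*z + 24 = (z - 4)*(z^2 - z - 6) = (z - 4)*(z - 3)*(z + 2)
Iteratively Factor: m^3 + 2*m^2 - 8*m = (m + 4)*(m^2 - 2*m) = m*(m + 4)*(m - 2)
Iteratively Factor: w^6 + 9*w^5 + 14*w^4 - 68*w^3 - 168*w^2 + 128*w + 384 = (w - 2)*(w^5 + 11*w^4 + 36*w^3 + 4*w^2 - 160*w - 192) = (w - 2)^2*(w^4 + 13*w^3 + 62*w^2 + 128*w + 96) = (w - 2)^2*(w + 2)*(w^3 + 11*w^2 + 40*w + 48) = (w - 2)^2*(w + 2)*(w + 3)*(w^2 + 8*w + 16) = (w - 2)^2*(w + 2)*(w + 3)*(w + 4)*(w + 4)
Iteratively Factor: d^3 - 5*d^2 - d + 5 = (d - 5)*(d^2 - 1) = (d - 5)*(d - 1)*(d + 1)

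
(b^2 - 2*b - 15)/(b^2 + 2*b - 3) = (b - 5)/(b - 1)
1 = 1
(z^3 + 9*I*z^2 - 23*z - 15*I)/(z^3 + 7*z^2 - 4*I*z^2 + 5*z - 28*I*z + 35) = (z^2 + 8*I*z - 15)/(z^2 + z*(7 - 5*I) - 35*I)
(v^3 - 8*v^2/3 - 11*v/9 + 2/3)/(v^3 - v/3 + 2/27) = 3*(v - 3)/(3*v - 1)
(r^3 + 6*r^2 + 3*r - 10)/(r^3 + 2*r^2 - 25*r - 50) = (r - 1)/(r - 5)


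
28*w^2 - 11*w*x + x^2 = (-7*w + x)*(-4*w + x)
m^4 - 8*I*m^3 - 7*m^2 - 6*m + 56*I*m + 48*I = (m - 3)*(m + 1)*(m + 2)*(m - 8*I)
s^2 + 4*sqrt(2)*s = s*(s + 4*sqrt(2))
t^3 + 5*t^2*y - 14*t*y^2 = t*(t - 2*y)*(t + 7*y)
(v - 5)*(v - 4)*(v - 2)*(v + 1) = v^4 - 10*v^3 + 27*v^2 - 2*v - 40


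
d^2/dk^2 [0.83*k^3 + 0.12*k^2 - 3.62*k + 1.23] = 4.98*k + 0.24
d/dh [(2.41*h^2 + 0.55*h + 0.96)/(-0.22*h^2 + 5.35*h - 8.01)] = (13.0145*h^2 - 38.1858*h - 9.5415)/(0.0484*h^4 - 2.354*h^3 + 32.1469*h^2 - 85.707*h + 64.1601)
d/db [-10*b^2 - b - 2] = -20*b - 1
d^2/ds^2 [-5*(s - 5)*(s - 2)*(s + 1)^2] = -60*s^2 + 150*s + 30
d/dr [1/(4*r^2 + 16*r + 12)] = (-r - 2)/(2*(r^2 + 4*r + 3)^2)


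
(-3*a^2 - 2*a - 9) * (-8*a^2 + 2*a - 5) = 24*a^4 + 10*a^3 + 83*a^2 - 8*a + 45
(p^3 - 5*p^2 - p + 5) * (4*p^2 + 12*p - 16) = 4*p^5 - 8*p^4 - 80*p^3 + 88*p^2 + 76*p - 80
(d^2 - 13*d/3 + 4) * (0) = 0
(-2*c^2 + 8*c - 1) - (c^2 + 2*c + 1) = -3*c^2 + 6*c - 2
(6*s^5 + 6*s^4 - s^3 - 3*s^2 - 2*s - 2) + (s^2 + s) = 6*s^5 + 6*s^4 - s^3 - 2*s^2 - s - 2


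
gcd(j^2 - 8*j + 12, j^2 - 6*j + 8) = j - 2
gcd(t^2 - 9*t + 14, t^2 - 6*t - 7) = t - 7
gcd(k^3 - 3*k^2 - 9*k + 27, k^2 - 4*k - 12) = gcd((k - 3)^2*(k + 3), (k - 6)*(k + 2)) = 1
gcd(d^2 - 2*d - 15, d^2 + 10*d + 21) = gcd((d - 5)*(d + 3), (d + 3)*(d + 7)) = d + 3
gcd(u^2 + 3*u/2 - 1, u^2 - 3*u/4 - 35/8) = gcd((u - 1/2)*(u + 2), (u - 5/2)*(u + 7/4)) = 1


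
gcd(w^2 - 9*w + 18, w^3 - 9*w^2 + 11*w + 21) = w - 3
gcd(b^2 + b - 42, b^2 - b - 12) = 1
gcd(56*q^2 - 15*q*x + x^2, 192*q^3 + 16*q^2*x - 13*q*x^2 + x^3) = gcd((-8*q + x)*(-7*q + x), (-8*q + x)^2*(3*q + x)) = -8*q + x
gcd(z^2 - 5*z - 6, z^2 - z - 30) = z - 6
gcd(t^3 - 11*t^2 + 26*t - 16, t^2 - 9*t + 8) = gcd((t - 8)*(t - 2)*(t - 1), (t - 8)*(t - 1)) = t^2 - 9*t + 8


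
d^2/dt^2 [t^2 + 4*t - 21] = 2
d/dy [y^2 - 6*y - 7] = 2*y - 6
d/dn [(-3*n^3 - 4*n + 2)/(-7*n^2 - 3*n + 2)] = (21*n^4 + 18*n^3 - 46*n^2 + 28*n - 2)/(49*n^4 + 42*n^3 - 19*n^2 - 12*n + 4)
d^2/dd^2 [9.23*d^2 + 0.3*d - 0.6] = 18.4600000000000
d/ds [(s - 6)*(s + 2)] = 2*s - 4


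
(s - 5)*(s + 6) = s^2 + s - 30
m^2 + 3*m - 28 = (m - 4)*(m + 7)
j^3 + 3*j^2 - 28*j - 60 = (j - 5)*(j + 2)*(j + 6)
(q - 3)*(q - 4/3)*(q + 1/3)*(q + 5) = q^4 + q^3 - 157*q^2/9 + 127*q/9 + 20/3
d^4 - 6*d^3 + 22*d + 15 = (d - 5)*(d - 3)*(d + 1)^2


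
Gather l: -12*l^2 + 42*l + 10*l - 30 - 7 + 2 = -12*l^2 + 52*l - 35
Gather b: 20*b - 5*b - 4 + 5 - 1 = 15*b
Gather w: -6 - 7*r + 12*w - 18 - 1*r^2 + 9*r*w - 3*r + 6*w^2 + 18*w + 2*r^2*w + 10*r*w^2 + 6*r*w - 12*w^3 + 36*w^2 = -r^2 - 10*r - 12*w^3 + w^2*(10*r + 42) + w*(2*r^2 + 15*r + 30) - 24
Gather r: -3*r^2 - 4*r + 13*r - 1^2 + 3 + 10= -3*r^2 + 9*r + 12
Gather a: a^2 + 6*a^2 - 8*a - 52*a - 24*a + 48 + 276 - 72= 7*a^2 - 84*a + 252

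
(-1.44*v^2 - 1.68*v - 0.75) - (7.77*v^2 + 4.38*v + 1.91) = -9.21*v^2 - 6.06*v - 2.66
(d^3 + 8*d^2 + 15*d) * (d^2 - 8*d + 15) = d^5 - 34*d^3 + 225*d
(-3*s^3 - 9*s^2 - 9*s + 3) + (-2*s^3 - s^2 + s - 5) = -5*s^3 - 10*s^2 - 8*s - 2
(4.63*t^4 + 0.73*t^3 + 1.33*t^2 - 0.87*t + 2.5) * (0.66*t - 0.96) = 3.0558*t^5 - 3.963*t^4 + 0.177*t^3 - 1.851*t^2 + 2.4852*t - 2.4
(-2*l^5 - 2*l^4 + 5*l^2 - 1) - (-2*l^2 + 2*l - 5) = -2*l^5 - 2*l^4 + 7*l^2 - 2*l + 4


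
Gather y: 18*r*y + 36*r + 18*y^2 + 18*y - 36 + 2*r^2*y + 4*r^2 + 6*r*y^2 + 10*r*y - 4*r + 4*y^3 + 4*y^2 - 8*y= 4*r^2 + 32*r + 4*y^3 + y^2*(6*r + 22) + y*(2*r^2 + 28*r + 10) - 36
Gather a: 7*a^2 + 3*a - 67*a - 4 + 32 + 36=7*a^2 - 64*a + 64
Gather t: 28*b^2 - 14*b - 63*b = 28*b^2 - 77*b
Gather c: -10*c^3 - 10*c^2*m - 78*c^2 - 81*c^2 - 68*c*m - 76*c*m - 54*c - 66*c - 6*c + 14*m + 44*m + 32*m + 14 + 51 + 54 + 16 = -10*c^3 + c^2*(-10*m - 159) + c*(-144*m - 126) + 90*m + 135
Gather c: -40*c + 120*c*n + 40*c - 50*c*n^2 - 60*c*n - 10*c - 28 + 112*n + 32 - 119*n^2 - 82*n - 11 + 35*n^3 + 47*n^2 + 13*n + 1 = c*(-50*n^2 + 60*n - 10) + 35*n^3 - 72*n^2 + 43*n - 6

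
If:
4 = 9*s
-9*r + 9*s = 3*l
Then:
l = 4/3 - 3*r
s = 4/9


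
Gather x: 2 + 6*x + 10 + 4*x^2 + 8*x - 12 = 4*x^2 + 14*x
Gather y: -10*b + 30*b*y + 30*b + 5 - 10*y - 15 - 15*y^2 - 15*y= 20*b - 15*y^2 + y*(30*b - 25) - 10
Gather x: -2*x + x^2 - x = x^2 - 3*x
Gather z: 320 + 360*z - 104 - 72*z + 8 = 288*z + 224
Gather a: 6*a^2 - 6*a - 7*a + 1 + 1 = 6*a^2 - 13*a + 2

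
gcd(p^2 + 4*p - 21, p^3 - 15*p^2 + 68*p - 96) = p - 3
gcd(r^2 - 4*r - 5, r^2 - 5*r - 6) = r + 1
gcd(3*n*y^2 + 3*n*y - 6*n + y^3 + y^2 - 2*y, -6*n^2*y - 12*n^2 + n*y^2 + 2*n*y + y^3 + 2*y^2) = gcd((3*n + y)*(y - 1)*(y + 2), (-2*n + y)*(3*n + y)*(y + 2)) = 3*n*y + 6*n + y^2 + 2*y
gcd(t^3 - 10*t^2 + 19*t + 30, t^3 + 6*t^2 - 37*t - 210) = t - 6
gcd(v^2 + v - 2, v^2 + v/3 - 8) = 1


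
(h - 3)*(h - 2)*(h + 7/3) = h^3 - 8*h^2/3 - 17*h/3 + 14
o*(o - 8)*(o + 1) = o^3 - 7*o^2 - 8*o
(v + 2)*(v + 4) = v^2 + 6*v + 8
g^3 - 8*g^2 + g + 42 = (g - 7)*(g - 3)*(g + 2)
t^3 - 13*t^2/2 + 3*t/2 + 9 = (t - 6)*(t - 3/2)*(t + 1)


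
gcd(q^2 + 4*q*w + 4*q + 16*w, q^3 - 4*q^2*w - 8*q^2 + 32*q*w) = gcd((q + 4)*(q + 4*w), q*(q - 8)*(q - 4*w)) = 1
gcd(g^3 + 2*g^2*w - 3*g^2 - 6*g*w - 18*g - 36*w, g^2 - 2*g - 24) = g - 6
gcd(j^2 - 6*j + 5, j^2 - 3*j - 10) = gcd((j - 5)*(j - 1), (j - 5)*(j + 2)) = j - 5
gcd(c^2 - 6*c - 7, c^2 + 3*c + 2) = c + 1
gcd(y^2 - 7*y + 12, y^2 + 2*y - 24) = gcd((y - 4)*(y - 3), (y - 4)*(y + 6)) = y - 4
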